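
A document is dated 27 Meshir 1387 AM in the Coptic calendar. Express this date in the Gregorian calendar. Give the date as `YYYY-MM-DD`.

Julian Day Number of the source date = 2331442.
Converting JDN 2331442 to the Gregorian calendar gives 3 March 1671 CE.

1671-03-03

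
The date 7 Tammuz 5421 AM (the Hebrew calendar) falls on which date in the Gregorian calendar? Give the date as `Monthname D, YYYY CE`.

Julian Day Number of the source date = 2327913.
Converting JDN 2327913 to the Gregorian calendar gives 4 July 1661 CE.

July 4, 1661 CE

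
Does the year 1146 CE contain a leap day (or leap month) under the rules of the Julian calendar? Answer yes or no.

no

1146 mod 4 = 2, so it is a common year in the Julian calendar.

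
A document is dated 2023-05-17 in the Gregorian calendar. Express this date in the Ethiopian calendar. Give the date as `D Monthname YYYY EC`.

Both dates share Julian Day Number 2460082; in the Ethiopian calendar that is 9 Ginbot 2015 EC.

9 Ginbot 2015 EC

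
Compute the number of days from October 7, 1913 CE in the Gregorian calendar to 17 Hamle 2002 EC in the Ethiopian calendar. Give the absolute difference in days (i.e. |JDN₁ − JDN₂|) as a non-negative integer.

35354

JDN of the first date = 2420048.
JDN of the second date = 2455402.
|2455402 − 2420048| = 35354.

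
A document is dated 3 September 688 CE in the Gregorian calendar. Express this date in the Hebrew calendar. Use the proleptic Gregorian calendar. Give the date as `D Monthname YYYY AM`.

Both dates share Julian Day Number 1972593; in the Hebrew calendar that is 29 Elul 4448 AM.

29 Elul 4448 AM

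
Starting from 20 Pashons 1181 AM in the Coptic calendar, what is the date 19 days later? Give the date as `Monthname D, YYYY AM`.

The starting date is JDN 2256284; 2256284 + 19 = 2256303.
JDN 2256303 corresponds to Paoni 9, 1181 AM.

Paoni 9, 1181 AM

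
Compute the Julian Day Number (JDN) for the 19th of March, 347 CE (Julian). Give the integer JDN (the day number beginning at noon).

Equivalently 20 March 347 (proleptic Gregorian).
JDN 2451545 is 1 January 2000 CE (Gregorian); the target day is −603668 days from there, so JDN = 1847877.

1847877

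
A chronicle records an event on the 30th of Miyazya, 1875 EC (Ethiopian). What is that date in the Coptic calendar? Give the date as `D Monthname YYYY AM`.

30 Parmouti 1599 AM

Both dates share Julian Day Number 2408938; in the Coptic calendar that is 30 Parmouti 1599 AM.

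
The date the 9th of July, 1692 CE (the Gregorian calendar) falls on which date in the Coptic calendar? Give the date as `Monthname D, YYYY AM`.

Epip 5, 1408 AM

Both dates share Julian Day Number 2339241; in the Coptic calendar that is 5 Epip 1408 AM.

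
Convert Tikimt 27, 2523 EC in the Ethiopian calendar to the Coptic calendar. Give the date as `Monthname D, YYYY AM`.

The source date corresponds to 10 November 2530 in the Gregorian calendar (JDN 2645437).
That day falls on 27 Paopi 2247 AM in the Coptic calendar.

Paopi 27, 2247 AM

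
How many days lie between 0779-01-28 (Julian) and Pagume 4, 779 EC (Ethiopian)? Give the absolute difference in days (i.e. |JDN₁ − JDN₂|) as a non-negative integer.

3133

JDN of the first date = 2005615.
JDN of the second date = 2008748.
|2008748 − 2005615| = 3133.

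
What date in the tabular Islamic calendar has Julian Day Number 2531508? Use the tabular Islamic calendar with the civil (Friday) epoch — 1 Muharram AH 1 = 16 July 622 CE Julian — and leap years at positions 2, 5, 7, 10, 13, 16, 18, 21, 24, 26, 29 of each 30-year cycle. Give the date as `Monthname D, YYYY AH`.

Jumada al-Awwal 18, 1646 AH

The Gregorian equivalent of JDN 2531508 is 7 December 2218.
In the tabular Islamic calendar that day is Jumada al-Awwal 18, 1646 AH.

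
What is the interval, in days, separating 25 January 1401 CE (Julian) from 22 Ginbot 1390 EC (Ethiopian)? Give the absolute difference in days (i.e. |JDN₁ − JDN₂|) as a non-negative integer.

First date → JDN 2232798; second date → JDN 2231814.
The interval is |2232798 − 2231814| = 984 days.

984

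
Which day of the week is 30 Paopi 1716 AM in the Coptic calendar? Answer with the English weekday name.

Wednesday

In the Gregorian calendar this is 10 November 1999 (JDN 2451493).
2451493 ≡ 2 (mod 7); counting from Monday = 0 gives Wednesday.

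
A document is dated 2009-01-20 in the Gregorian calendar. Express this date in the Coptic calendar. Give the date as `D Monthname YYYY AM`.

Both dates share Julian Day Number 2454852; in the Coptic calendar that is 12 Tobi 1725 AM.

12 Tobi 1725 AM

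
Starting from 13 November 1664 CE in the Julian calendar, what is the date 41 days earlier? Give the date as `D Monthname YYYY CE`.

3 October 1664 CE

The starting date is JDN 2329151; 2329151 − 41 = 2329110.
JDN 2329110 corresponds to 3 October 1664 CE.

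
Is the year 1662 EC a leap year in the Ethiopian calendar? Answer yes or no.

1662 mod 4 = 2; in the Ethiopian calendar a year is leap when year mod 4 = 3, so it is a common year.

no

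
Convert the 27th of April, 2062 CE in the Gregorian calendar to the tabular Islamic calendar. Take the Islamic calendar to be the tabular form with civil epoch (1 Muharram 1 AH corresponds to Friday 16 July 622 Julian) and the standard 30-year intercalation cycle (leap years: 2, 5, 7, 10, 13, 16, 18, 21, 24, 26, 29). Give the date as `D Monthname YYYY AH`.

Julian Day Number of the source date = 2474307.
Converting JDN 2474307 to the tabular Islamic calendar gives 17 Dhu al-Hijjah 1484 AH.

17 Dhu al-Hijjah 1484 AH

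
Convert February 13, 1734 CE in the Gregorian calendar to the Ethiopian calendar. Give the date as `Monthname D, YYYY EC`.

Both dates share Julian Day Number 2354434; in the Ethiopian calendar that is 8 Yekatit 1726 EC.

Yekatit 8, 1726 EC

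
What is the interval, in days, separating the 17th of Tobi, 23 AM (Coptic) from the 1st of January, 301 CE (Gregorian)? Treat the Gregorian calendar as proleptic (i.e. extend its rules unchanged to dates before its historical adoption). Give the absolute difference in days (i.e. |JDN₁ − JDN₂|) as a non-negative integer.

First date → JDN 1833201; second date → JDN 1830998.
The interval is |1833201 − 1830998| = 2203 days.

2203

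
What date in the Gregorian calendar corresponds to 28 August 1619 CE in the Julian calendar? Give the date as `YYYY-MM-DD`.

1619-09-07

For dates in this range the Gregorian date is 10 days ahead of the Julian.
28 August 1619 Julian + 10 days → 7 September 1619 Gregorian.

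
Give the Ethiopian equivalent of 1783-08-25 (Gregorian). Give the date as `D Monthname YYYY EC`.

21 Nehase 1775 EC

Julian Day Number of the source date = 2372524.
Converting JDN 2372524 to the Ethiopian calendar gives 21 Nehase 1775 EC.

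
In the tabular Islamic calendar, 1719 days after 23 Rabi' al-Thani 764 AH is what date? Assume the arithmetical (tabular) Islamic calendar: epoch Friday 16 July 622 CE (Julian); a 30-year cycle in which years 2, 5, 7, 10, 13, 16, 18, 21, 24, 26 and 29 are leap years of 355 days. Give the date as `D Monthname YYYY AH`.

Counting 1719 days forward from JDN 2218933 reaches JDN 2220652, which is 29 Safar 769 AH.

29 Safar 769 AH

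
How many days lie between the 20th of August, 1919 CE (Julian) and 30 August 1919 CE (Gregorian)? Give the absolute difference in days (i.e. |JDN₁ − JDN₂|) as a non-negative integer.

3

JDN of the first date = 2422204.
JDN of the second date = 2422201.
|2422201 − 2422204| = 3.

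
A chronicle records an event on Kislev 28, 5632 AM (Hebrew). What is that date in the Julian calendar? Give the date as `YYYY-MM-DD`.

1871-11-29

The source date corresponds to 11 December 1871 in the Gregorian calendar (JDN 2404773).
That day falls on 29 November 1871 CE in the Julian calendar.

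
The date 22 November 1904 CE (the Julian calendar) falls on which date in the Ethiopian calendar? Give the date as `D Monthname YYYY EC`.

26 Hidar 1897 EC

Julian Day Number of the source date = 2416820.
Converting JDN 2416820 to the Ethiopian calendar gives 26 Hidar 1897 EC.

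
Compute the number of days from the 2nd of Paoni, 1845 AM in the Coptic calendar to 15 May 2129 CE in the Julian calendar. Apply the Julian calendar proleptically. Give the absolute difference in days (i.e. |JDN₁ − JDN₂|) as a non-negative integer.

JDN of the first date = 2498822.
JDN of the second date = 2498810.
|2498810 − 2498822| = 12.

12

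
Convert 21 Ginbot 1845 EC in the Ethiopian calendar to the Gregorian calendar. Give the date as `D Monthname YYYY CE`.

28 May 1853 CE

Julian Day Number of the source date = 2398002.
Converting JDN 2398002 to the Gregorian calendar gives 28 May 1853 CE.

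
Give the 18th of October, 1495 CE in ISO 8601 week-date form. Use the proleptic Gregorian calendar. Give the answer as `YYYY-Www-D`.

1495-W42-5

The weekday is Friday (ISO weekday 5).
That Friday belongs to ISO week 42 of ISO year 1495.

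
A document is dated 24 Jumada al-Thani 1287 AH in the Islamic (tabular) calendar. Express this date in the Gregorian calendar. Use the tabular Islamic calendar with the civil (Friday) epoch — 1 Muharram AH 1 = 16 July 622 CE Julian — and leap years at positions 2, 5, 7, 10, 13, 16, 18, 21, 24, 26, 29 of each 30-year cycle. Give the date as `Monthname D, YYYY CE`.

September 21, 1870 CE

Both dates share Julian Day Number 2404327; in the Gregorian calendar that is 21 September 1870 CE.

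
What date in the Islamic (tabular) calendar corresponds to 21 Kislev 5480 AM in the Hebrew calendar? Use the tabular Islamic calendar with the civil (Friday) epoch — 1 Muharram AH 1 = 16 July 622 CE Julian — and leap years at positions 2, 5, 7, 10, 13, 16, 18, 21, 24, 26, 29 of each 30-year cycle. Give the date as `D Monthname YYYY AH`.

The source date corresponds to 3 December 1719 in the Gregorian calendar (JDN 2349248).
That day falls on 20 Muharram 1132 AH in the tabular Islamic calendar.

20 Muharram 1132 AH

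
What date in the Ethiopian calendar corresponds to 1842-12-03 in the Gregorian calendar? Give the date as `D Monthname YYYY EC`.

Both dates share Julian Day Number 2394173; in the Ethiopian calendar that is 25 Hidar 1835 EC.

25 Hidar 1835 EC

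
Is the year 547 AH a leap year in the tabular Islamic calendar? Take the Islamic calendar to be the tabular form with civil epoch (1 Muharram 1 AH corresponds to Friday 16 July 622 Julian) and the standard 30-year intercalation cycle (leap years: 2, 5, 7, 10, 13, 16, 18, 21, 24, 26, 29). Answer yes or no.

yes

Year 547 AH is year 7 of its 30-year cycle; leap positions are 2, 5, 7, 10, 13, 16, 18, 21, 24, 26, 29, so it is a leap year (355 days).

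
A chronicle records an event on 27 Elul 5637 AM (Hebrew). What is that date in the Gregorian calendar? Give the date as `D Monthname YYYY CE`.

5 September 1877 CE

Both dates share Julian Day Number 2406868; in the Gregorian calendar that is 5 September 1877 CE.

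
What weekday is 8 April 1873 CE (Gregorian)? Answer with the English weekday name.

Since JDN mod 7 = 1 (0 = Monday), the day is Tuesday.

Tuesday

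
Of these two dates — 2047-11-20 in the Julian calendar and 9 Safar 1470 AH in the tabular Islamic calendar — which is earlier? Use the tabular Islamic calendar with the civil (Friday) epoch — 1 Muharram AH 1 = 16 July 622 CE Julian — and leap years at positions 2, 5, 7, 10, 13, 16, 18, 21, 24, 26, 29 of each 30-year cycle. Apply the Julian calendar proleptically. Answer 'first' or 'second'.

The two dates have Julian Day Numbers 2469048 and 2469043 respectively.
Since 2469043 < 2469048, the second date comes first.

second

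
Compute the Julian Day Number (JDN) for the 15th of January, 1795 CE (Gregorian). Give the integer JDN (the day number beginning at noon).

JDN 2299161 is 15 October 1582 CE (Gregorian); the target day is +77524 days from there, so JDN = 2376685.

2376685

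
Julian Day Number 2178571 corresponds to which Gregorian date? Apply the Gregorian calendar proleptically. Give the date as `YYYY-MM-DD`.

Counting from JDN 2299161 = 15 Oct 1582 gives an offset of -120590 days.

1252-08-15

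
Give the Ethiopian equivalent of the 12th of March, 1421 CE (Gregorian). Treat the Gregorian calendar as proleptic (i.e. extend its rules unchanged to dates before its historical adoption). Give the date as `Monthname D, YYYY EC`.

Both dates share Julian Day Number 2240140; in the Ethiopian calendar that is 7 Megabit 1413 EC.

Megabit 7, 1413 EC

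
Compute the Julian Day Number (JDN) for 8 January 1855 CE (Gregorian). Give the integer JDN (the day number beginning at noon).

2398592

JDN 2451545 is 1 January 2000 CE (Gregorian); the target day is −52953 days from there, so JDN = 2398592.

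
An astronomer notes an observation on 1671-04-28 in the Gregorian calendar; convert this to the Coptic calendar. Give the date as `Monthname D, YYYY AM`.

Parmouti 23, 1387 AM

Julian Day Number of the source date = 2331498.
Converting JDN 2331498 to the Coptic calendar gives 23 Parmouti 1387 AM.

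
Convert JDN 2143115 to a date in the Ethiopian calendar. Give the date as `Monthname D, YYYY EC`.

JDN 2143115 is 20 July 1155 in the proleptic Gregorian calendar.
In the Ethiopian calendar that day is Hamle 19, 1147 EC.

Hamle 19, 1147 EC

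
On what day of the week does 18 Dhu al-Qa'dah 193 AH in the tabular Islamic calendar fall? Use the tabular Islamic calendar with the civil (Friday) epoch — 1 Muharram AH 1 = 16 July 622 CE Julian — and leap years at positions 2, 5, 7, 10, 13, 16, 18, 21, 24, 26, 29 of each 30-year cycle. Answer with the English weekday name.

Equivalently 6 September 809 Gregorian, JDN 2016790.
Since JDN mod 7 = 6 (0 = Monday), the day is Sunday.

Sunday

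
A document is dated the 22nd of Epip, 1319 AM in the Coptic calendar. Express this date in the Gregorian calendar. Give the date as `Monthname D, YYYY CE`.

Julian Day Number of the source date = 2306750.
Converting JDN 2306750 to the Gregorian calendar gives 26 July 1603 CE.

July 26, 1603 CE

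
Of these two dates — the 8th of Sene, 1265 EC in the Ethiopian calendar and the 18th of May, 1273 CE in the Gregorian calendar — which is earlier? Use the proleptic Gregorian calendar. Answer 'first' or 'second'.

First date → JDN 2186174; second date → JDN 2186152.
JDN 2186152 < JDN 2186174, so the second date is earlier.

second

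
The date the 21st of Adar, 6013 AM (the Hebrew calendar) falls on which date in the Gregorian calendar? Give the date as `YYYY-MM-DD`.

2253-03-22

Both dates share Julian Day Number 2544032; in the Gregorian calendar that is 22 March 2253 CE.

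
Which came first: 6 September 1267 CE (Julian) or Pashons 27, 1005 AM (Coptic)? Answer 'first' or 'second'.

The two dates have Julian Day Numbers 2184078 and 2192007 respectively.
Since 2184078 < 2192007, the first date comes first.

first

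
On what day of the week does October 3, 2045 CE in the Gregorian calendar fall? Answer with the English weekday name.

Tuesday

Since JDN mod 7 = 1 (0 = Monday), the day is Tuesday.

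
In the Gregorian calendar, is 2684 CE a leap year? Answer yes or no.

yes

2684 is divisible by 4 and not by 100, so it is a leap year.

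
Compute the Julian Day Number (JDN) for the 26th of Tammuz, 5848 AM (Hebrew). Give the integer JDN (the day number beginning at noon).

In the Gregorian calendar the same day is 15 July 2088.
JDN 2451545 is 1 January 2000 CE (Gregorian); the target day is +32338 days from there, so JDN = 2483883.

2483883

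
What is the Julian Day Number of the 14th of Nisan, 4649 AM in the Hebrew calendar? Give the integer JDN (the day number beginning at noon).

Equivalently 23 March 889 (proleptic Gregorian).
JDN 2451545 is 1 January 2000 CE (Gregorian); the target day is −405702 days from there, so JDN = 2045843.

2045843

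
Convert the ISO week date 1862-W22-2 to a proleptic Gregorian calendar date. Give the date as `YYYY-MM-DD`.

ISO week 1 of 1862 is the week containing the first Thursday of 1862.
Week 22, day 2 (Tuesday) lands on 1862-05-27.

1862-05-27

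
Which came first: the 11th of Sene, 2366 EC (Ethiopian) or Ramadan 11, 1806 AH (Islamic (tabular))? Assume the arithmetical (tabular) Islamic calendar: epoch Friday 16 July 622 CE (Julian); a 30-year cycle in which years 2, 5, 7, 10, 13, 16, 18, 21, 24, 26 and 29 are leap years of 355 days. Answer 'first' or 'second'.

The two dates have Julian Day Numbers 2588317 and 2588318 respectively.
Since 2588317 < 2588318, the first date comes first.

first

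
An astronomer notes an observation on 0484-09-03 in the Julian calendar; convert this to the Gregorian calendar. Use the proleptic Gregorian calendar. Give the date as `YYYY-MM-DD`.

0484-09-04

At this point the Julian calendar is 1 day behind the Gregorian.
3 September 484 Julian + 1 day → 4 September 484 Gregorian.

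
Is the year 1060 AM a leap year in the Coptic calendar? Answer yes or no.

no

1060 mod 4 = 0; in the Coptic calendar a year is leap when year mod 4 = 3, so it is a common year.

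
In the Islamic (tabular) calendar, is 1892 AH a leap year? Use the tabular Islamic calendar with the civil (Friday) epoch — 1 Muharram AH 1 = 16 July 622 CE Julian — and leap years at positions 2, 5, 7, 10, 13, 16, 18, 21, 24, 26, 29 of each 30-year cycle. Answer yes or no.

Year 1892 AH is year 2 of its 30-year cycle; leap positions are 2, 5, 7, 10, 13, 16, 18, 21, 24, 26, 29, so it is a leap year (355 days).

yes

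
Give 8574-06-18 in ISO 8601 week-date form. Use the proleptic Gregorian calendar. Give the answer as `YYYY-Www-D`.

8574-W24-6

The weekday is Saturday (ISO weekday 6).
That Saturday belongs to ISO week 24 of ISO year 8574.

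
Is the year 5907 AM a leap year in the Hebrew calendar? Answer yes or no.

yes

Hebrew year 5907 is year 17 of its 19-year Metonic cycle; leap years are at positions 3, 6, 8, 11, 14, 17, 19, so it is a leap year (13 months).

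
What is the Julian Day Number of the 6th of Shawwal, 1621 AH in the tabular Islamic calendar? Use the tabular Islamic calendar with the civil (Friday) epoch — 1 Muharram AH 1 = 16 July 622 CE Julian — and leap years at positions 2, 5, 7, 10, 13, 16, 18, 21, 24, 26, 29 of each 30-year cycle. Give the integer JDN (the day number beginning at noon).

In the Gregorian calendar the same day is 18 January 2195.
JDN 2400001 is 17 November 1858 CE (Gregorian), MJD 0; the target day is +122784 days from there, so JDN = 2522785.

2522785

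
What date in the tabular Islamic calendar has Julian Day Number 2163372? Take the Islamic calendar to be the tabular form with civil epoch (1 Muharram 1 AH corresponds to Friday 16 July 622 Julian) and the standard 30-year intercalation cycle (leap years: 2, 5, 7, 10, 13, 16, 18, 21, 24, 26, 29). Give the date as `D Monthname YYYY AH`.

The proleptic Gregorian equivalent of JDN 2163372 is 4 January 1211.
In the tabular Islamic calendar that day is 10 Rajab 607 AH.

10 Rajab 607 AH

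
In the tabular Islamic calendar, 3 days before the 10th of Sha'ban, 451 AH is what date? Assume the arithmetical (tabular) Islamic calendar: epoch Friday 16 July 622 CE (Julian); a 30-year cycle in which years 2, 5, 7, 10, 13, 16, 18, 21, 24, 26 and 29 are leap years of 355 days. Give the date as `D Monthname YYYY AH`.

7 Sha'ban 451 AH

JDN of the 10th of Sha'ban, 451 AH = 2108121.
2108121 − 3 = 2108118.
JDN 2108118 in the tabular Islamic calendar is 7 Sha'ban 451 AH.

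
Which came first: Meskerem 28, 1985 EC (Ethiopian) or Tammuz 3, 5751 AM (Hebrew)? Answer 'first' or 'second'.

second

The two dates have Julian Day Numbers 2448904 and 2448423 respectively.
Since 2448423 < 2448904, the second date comes first.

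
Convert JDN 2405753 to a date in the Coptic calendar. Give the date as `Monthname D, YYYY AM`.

The Gregorian equivalent of JDN 2405753 is 17 August 1874.
In the Coptic calendar that day is Mesori 12, 1590 AM.

Mesori 12, 1590 AM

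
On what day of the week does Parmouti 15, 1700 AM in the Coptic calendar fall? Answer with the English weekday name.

Monday

Equivalently 23 April 1984 Gregorian, JDN 2445814.
JDN 2445814 mod 7 = 0, and JDN 0 was a Monday, so this is a Monday.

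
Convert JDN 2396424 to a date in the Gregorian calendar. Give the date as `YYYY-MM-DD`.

1849-01-31

JDN 2451545 is 1 Jan 2000; 2396424 is −55121 days from there.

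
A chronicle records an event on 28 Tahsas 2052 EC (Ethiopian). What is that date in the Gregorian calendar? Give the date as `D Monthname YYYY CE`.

7 January 2060 CE

Both dates share Julian Day Number 2473466; in the Gregorian calendar that is 7 January 2060 CE.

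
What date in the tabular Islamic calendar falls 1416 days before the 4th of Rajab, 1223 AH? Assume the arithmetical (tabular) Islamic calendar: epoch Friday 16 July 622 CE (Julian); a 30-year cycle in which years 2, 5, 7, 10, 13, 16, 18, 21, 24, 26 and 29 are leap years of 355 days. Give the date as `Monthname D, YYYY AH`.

Rajab 5, 1219 AH

JDN of the 4th of Rajab, 1223 AH = 2381656.
2381656 − 1416 = 2380240.
JDN 2380240 in the tabular Islamic calendar is Rajab 5, 1219 AH.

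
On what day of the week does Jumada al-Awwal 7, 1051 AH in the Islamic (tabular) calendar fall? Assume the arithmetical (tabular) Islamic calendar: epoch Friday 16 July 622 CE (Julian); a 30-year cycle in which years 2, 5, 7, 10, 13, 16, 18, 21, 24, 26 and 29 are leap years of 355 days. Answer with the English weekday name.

Equivalently 14 August 1641 Gregorian, JDN 2320649.
JDN 2320649 mod 7 = 2, and JDN 0 was a Monday, so this is a Wednesday.

Wednesday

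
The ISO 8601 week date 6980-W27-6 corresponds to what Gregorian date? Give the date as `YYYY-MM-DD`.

6980-07-08

ISO week 1 of 6980 is the week containing the first Thursday of 6980.
Week 27, day 6 (Saturday) lands on 6980-07-08.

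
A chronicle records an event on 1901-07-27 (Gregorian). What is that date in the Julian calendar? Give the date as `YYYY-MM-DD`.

1901-07-14

At this point the Julian calendar is 13 days behind the Gregorian.
27 July 1901 Gregorian − 13 days → 14 July 1901 Julian.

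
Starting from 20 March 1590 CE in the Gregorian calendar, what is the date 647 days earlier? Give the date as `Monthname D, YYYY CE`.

June 11, 1588 CE

Counting 647 days back from JDN 2301874 reaches JDN 2301227, which is June 11, 1588 CE.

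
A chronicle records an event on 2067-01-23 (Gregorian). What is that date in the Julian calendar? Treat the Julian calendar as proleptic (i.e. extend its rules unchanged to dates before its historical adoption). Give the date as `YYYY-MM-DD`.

At this point the Julian calendar is 13 days behind the Gregorian.
23 January 2067 Gregorian − 13 days → 10 January 2067 Julian.

2067-01-10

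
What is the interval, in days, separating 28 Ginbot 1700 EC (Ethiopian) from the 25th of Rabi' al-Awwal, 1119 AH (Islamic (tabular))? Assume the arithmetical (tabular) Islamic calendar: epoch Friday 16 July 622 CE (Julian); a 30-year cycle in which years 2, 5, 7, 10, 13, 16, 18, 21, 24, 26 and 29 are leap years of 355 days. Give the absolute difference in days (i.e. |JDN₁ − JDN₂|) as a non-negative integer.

First date → JDN 2345048; second date → JDN 2344705.
The interval is |2345048 − 2344705| = 343 days.

343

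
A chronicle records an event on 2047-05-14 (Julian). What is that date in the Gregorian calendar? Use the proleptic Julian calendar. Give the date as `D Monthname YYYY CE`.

At this point the Julian calendar is 13 days behind the Gregorian.
14 May 2047 Julian + 13 days → 27 May 2047 Gregorian.

27 May 2047 CE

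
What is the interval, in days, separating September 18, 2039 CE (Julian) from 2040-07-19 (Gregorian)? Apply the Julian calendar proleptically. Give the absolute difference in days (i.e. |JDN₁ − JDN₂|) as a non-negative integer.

First date → JDN 2466063; second date → JDN 2466355.
The interval is |2466063 − 2466355| = 292 days.

292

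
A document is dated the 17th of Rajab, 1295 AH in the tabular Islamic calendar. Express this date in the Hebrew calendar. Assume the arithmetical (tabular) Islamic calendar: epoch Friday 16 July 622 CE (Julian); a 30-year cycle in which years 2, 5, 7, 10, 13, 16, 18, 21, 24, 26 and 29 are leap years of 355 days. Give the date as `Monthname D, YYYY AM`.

Tammuz 16, 5638 AM

Both dates share Julian Day Number 2407183; in the Hebrew calendar that is 16 Tammuz 5638 AM.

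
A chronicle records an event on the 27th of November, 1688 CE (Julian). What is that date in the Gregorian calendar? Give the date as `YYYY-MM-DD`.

1688-12-07

The Julian–Gregorian offset here is 10 days (Julian trailing).
27 November 1688 Julian + 10 days → 7 December 1688 Gregorian.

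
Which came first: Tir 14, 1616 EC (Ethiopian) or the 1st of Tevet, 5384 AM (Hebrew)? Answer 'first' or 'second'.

second

The two dates have Julian Day Numbers 2314233 and 2314206 respectively.
Since 2314206 < 2314233, the second date comes first.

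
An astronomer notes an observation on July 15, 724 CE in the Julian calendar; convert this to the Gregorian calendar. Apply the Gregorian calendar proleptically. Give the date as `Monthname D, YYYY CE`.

July 19, 724 CE

The Julian–Gregorian offset here is 4 days (Julian trailing).
15 July 724 Julian + 4 days → 19 July 724 Gregorian.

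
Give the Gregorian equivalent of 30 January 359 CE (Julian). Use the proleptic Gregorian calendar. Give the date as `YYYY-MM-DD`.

For dates in this range the Gregorian date is 1 day ahead of the Julian.
30 January 359 Julian + 1 day → 31 January 359 Gregorian.

0359-01-31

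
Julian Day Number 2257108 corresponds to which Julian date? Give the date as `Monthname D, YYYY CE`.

The proleptic Gregorian equivalent of JDN 2257108 is 26 August 1467.
In the Julian calendar that day is August 17, 1467 CE.

August 17, 1467 CE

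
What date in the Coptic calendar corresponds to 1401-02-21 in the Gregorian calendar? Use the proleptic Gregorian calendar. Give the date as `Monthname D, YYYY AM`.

Both dates share Julian Day Number 2232816; in the Coptic calendar that is 18 Meshir 1117 AM.

Meshir 18, 1117 AM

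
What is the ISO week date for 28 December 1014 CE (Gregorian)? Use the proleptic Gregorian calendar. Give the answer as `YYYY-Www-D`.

The weekday is Wednesday (ISO weekday 3).
That Wednesday belongs to ISO week 52 of ISO year 1014.

1014-W52-3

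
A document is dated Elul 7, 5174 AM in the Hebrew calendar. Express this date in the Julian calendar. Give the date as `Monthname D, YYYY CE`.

August 23, 1414 CE

The source date corresponds to 1 September 1414 in the proleptic Gregorian calendar (JDN 2237756).
That day falls on 23 August 1414 CE in the Julian calendar.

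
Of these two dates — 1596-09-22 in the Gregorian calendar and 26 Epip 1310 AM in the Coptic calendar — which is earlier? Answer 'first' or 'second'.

second

Converting both to JDN: 2304252 vs 2303467; the smaller is the second.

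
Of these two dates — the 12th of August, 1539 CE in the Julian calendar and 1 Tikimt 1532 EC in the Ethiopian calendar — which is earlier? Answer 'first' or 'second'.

first

The two dates have Julian Day Numbers 2283401 and 2283449 respectively.
Since 2283401 < 2283449, the first date comes first.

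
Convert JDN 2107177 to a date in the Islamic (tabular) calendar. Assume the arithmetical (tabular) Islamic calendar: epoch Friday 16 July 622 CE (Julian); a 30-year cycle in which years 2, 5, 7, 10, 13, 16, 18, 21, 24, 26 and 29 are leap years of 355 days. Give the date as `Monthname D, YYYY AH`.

JDN 2107177 is 25 February 1057 in the proleptic Gregorian calendar.
In the tabular Islamic calendar that day is Dhu al-Hijjah 11, 448 AH.

Dhu al-Hijjah 11, 448 AH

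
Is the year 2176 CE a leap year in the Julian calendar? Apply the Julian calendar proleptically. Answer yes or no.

2176 mod 4 = 0, so it is a leap year in the Julian calendar.

yes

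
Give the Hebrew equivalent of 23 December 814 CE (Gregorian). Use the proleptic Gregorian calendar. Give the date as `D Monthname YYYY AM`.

Both dates share Julian Day Number 2018724; in the Hebrew calendar that is 3 Tevet 4575 AM.

3 Tevet 4575 AM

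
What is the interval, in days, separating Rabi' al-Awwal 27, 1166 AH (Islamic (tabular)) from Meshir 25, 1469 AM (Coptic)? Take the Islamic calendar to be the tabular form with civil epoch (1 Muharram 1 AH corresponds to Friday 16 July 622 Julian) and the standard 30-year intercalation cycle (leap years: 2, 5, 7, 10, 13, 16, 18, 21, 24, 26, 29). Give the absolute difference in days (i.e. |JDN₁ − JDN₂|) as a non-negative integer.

29

First date → JDN 2361362; second date → JDN 2361391.
The interval is |2361362 − 2361391| = 29 days.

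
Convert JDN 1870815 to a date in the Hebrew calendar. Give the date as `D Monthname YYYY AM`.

JDN 1870815 is 6 January 410 in the proleptic Gregorian calendar.
In the Hebrew calendar that day is 13 Tevet 4170 AM.

13 Tevet 4170 AM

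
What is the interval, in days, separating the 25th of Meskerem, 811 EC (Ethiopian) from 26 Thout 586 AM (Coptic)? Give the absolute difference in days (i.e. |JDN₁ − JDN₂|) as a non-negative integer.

First date → JDN 2020097; second date → JDN 2038726.
The interval is |2020097 − 2038726| = 18629 days.

18629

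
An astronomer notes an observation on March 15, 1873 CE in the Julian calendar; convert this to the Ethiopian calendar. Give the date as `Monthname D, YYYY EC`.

Megabit 19, 1865 EC

Julian Day Number of the source date = 2405245.
Converting JDN 2405245 to the Ethiopian calendar gives 19 Megabit 1865 EC.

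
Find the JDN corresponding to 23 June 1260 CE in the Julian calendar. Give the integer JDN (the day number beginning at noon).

Equivalently 30 June 1260 (proleptic Gregorian).
JDN 2451545 is 1 January 2000 CE (Gregorian); the target day is −270098 days from there, so JDN = 2181447.

2181447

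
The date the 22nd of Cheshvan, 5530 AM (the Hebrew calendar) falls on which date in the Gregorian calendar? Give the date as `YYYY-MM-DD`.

1769-11-22

Julian Day Number of the source date = 2367500.
Converting JDN 2367500 to the Gregorian calendar gives 22 November 1769 CE.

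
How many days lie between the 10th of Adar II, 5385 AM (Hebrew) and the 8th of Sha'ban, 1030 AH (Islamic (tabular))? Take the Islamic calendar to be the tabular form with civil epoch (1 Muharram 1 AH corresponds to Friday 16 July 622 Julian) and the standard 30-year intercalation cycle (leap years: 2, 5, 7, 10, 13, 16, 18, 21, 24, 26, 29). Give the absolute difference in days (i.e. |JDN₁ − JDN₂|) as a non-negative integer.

JDN of the first date = 2314657.
JDN of the second date = 2313297.
|2313297 − 2314657| = 1360.

1360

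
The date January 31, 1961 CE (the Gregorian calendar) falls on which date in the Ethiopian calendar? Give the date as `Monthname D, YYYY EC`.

Tir 23, 1953 EC

Julian Day Number of the source date = 2437331.
Converting JDN 2437331 to the Ethiopian calendar gives 23 Tir 1953 EC.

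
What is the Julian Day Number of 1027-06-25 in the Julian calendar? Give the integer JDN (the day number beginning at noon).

Equivalently 1 July 1027 (proleptic Gregorian).
JDN 2400001 is 17 November 1858 CE (Gregorian), MJD 0; the target day is −303656 days from there, so JDN = 2096345.

2096345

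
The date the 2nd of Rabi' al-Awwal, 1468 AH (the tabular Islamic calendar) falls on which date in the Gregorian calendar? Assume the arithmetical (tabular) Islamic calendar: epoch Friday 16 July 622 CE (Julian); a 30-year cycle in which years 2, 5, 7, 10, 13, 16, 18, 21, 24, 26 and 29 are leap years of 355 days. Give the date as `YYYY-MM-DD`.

Both dates share Julian Day Number 2468356; in the Gregorian calendar that is 10 January 2046 CE.

2046-01-10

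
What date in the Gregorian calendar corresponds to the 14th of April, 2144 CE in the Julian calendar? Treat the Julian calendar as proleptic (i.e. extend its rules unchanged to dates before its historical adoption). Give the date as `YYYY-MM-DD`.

At this point the Julian calendar is 14 days behind the Gregorian.
14 April 2144 Julian + 14 days → 28 April 2144 Gregorian.

2144-04-28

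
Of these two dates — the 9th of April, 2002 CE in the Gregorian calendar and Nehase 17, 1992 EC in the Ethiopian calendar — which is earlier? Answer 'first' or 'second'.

second

The two dates have Julian Day Numbers 2452374 and 2451780 respectively.
Since 2451780 < 2452374, the second date comes first.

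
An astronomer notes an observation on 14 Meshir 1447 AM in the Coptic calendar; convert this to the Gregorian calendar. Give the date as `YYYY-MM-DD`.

Julian Day Number of the source date = 2353344.
Converting JDN 2353344 to the Gregorian calendar gives 19 February 1731 CE.

1731-02-19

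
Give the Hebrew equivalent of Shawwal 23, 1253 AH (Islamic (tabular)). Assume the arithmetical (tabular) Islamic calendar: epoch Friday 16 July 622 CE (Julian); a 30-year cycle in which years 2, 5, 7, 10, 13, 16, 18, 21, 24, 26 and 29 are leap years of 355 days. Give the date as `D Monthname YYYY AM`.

Julian Day Number of the source date = 2392395.
Converting JDN 2392395 to the Hebrew calendar gives 23 Tevet 5598 AM.

23 Tevet 5598 AM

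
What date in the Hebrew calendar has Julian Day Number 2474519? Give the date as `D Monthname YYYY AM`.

The Gregorian equivalent of JDN 2474519 is 25 November 2062.
In the Hebrew calendar that day is 22 Cheshvan 5823 AM.

22 Cheshvan 5823 AM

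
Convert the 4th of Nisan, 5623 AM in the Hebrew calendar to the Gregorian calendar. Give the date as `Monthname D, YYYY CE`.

March 24, 1863 CE

Both dates share Julian Day Number 2401589; in the Gregorian calendar that is 24 March 1863 CE.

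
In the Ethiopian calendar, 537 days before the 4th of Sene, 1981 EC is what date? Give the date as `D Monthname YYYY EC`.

The starting date is JDN 2447689; 2447689 − 537 = 2447152.
JDN 2447152 corresponds to 12 Tahsas 1980 EC.

12 Tahsas 1980 EC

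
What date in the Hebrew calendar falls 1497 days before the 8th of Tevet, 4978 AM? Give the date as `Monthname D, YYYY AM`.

The starting date is JDN 2165909; 2165909 − 1497 = 2164412.
JDN 2164412 corresponds to Cheshvan 17, 4974 AM.

Cheshvan 17, 4974 AM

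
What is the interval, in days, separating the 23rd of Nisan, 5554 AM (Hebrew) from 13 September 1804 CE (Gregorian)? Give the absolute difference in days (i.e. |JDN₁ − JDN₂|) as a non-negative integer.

3795

JDN of the first date = 2376418.
JDN of the second date = 2380213.
|2380213 − 2376418| = 3795.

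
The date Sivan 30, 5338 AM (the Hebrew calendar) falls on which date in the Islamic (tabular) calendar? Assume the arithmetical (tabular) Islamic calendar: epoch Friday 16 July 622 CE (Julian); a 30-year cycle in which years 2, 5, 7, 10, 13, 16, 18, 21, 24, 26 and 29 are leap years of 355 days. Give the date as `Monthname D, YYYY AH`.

Rabi' al-Awwal 29, 986 AH

Julian Day Number of the source date = 2297578.
Converting JDN 2297578 to the tabular Islamic calendar gives 29 Rabi' al-Awwal 986 AH.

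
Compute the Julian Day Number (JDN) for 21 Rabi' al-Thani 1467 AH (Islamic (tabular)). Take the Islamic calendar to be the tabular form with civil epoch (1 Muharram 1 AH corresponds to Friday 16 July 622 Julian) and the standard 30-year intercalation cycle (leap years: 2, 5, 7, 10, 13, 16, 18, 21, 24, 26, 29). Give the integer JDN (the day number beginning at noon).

2468051

Equivalently 11 March 2045 (Gregorian).
JDN 2451545 is 1 January 2000 CE (Gregorian); the target day is +16506 days from there, so JDN = 2468051.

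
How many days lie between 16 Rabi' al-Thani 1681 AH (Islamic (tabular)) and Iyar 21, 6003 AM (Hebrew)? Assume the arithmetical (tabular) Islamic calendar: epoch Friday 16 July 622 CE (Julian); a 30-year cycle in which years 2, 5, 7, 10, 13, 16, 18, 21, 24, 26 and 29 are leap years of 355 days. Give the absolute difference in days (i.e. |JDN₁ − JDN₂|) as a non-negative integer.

First date → JDN 2543880; second date → JDN 2540430.
The interval is |2543880 − 2540430| = 3450 days.

3450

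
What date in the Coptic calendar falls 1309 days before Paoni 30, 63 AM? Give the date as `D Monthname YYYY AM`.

26 Hathor 60 AM

JDN of Paoni 30, 63 AM = 1847974.
1847974 − 1309 = 1846665.
JDN 1846665 in the Coptic calendar is 26 Hathor 60 AM.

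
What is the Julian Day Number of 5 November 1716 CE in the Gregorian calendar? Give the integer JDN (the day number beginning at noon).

JDN 2451545 is 1 January 2000 CE (Gregorian); the target day is −103420 days from there, so JDN = 2348125.

2348125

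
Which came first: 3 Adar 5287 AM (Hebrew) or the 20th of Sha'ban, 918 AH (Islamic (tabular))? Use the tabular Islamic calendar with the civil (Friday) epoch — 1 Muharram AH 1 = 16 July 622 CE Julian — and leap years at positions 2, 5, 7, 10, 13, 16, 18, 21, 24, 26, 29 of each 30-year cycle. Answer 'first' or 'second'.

The two dates have Julian Day Numbers 2278829 and 2273620 respectively.
Since 2273620 < 2278829, the second date comes first.

second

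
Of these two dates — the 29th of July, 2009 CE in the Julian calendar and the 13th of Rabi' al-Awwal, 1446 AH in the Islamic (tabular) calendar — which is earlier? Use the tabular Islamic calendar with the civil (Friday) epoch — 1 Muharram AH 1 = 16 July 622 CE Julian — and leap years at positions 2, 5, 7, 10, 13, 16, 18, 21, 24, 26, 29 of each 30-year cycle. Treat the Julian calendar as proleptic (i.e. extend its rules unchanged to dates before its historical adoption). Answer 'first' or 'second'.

First date → JDN 2455055; second date → JDN 2460571.
JDN 2455055 < JDN 2460571, so the first date is earlier.

first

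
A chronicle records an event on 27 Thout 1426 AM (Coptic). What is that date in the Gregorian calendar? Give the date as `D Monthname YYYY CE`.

5 October 1709 CE

Julian Day Number of the source date = 2345537.
Converting JDN 2345537 to the Gregorian calendar gives 5 October 1709 CE.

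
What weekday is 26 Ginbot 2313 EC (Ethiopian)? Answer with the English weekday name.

Monday

Equivalently 6 June 2321 Gregorian, JDN 2568944.
2568944 ≡ 0 (mod 7); counting from Monday = 0 gives Monday.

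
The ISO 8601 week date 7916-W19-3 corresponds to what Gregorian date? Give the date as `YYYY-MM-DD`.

ISO week 1 of 7916 is the week containing the first Thursday of 7916.
Week 19, day 3 (Wednesday) lands on 7916-05-10.

7916-05-10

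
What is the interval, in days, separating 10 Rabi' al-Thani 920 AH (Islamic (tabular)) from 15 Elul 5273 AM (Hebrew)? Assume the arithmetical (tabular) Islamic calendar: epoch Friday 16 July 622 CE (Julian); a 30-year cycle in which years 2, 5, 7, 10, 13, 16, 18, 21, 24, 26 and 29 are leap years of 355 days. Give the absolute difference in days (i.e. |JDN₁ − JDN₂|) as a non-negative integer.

First date → JDN 2274201; second date → JDN 2273910.
The interval is |2274201 − 2273910| = 291 days.

291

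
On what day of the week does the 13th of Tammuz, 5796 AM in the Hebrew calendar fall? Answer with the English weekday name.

This is JDN 2464883 (8 July 2036 Gregorian).
Since JDN mod 7 = 1 (0 = Monday), the day is Tuesday.

Tuesday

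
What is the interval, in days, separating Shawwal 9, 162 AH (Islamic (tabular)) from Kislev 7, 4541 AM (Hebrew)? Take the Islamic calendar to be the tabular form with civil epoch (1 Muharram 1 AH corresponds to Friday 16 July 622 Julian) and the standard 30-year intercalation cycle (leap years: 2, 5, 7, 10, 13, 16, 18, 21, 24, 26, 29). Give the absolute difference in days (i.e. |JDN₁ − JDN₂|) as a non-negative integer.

499

First date → JDN 2005767; second date → JDN 2006266.
The interval is |2005767 − 2006266| = 499 days.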